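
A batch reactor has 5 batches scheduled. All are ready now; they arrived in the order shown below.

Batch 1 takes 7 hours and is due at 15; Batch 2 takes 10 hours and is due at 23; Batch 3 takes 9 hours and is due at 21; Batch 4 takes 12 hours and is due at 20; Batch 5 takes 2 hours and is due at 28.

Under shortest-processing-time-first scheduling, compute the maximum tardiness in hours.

20

SPT (increasing processing time): Batch 5 Batch 1 Batch 3 Batch 2 Batch 4.
Batch 5: 0→2, due 28, tardiness 0
Batch 1: 2→9, due 15, tardiness 0
Batch 3: 9→18, due 21, tardiness 0
Batch 2: 18→28, due 23, tardiness 5
Batch 4: 28→40, due 20, tardiness 20
Maximum = 20.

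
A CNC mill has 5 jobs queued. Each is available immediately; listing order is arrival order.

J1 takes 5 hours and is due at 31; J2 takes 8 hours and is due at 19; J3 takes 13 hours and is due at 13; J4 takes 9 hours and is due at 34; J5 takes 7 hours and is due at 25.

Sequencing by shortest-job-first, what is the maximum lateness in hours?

SPT (increasing processing time): J1 J5 J2 J4 J3.
J1: 0→5, due 31, lateness -26
J5: 5→12, due 25, lateness -13
J2: 12→20, due 19, lateness 1
J4: 20→29, due 34, lateness -5
J3: 29→42, due 13, lateness 29
Maximum = 29.

29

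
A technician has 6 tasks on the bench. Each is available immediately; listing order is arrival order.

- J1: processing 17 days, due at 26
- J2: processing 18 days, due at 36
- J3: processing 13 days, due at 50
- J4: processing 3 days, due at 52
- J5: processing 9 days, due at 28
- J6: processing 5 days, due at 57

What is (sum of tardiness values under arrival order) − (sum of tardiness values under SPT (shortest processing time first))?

FIFO (arrival order): J1 J2 J3 J4 J5 J6.
J1: 0→17, due 26, tardiness 0
J2: 17→35, due 36, tardiness 0
J3: 35→48, due 50, tardiness 0
J4: 48→51, due 52, tardiness 0
J5: 51→60, due 28, tardiness 32
J6: 60→65, due 57, tardiness 8
Sum = 0+0+0+0+32+8 = 40.
SPT (increasing processing time): J4 J6 J5 J3 J1 J2.
J4: 0→3, due 52, tardiness 0
J6: 3→8, due 57, tardiness 0
J5: 8→17, due 28, tardiness 0
J3: 17→30, due 50, tardiness 0
J1: 30→47, due 26, tardiness 21
J2: 47→65, due 36, tardiness 29
Sum = 0+0+0+0+21+29 = 50.
Difference = 40 − 50 = -10.

-10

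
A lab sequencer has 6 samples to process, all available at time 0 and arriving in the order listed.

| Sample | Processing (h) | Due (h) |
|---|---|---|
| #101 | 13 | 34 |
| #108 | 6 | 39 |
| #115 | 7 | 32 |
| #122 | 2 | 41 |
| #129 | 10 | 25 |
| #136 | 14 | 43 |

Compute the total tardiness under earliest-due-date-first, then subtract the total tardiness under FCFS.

EDD (increasing due date): #129 #115 #101 #108 #122 #136.
#129: 0→10, due 25, tardiness 0
#115: 10→17, due 32, tardiness 0
#101: 17→30, due 34, tardiness 0
#108: 30→36, due 39, tardiness 0
#122: 36→38, due 41, tardiness 0
#136: 38→52, due 43, tardiness 9
Sum = 0+0+0+0+0+9 = 9.
FIFO (arrival order): #101 #108 #115 #122 #129 #136.
#101: 0→13, due 34, tardiness 0
#108: 13→19, due 39, tardiness 0
#115: 19→26, due 32, tardiness 0
#122: 26→28, due 41, tardiness 0
#129: 28→38, due 25, tardiness 13
#136: 38→52, due 43, tardiness 9
Sum = 0+0+0+0+13+9 = 22.
Difference = 9 − 22 = -13.

-13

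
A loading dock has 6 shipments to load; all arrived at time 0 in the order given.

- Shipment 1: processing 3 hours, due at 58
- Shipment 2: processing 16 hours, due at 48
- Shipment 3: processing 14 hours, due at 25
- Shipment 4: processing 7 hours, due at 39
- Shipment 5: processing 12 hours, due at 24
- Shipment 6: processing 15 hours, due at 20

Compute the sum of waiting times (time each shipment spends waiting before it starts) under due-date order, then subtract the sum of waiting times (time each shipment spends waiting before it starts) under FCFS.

48

EDD (increasing due date): Shipment 6 Shipment 5 Shipment 3 Shipment 4 Shipment 2 Shipment 1.
Shipment 6: waits 0, runs 0→15
Shipment 5: waits 15, runs 15→27
Shipment 3: waits 27, runs 27→41
Shipment 4: waits 41, runs 41→48
Shipment 2: waits 48, runs 48→64
Shipment 1: waits 64, runs 64→67
Sum = 0+15+27+41+48+64 = 195.
FIFO (arrival order): Shipment 1 Shipment 2 Shipment 3 Shipment 4 Shipment 5 Shipment 6.
Shipment 1: waits 0, runs 0→3
Shipment 2: waits 3, runs 3→19
Shipment 3: waits 19, runs 19→33
Shipment 4: waits 33, runs 33→40
Shipment 5: waits 40, runs 40→52
Shipment 6: waits 52, runs 52→67
Sum = 0+3+19+33+40+52 = 147.
Difference = 195 − 147 = 48.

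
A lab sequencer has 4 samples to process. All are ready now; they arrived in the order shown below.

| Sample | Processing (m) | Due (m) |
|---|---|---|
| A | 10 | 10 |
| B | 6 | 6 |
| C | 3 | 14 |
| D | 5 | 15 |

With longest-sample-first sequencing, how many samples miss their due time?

3

LPT (decreasing processing time): A B D C.
A: 0→10, due 10, tardiness 0
B: 10→16, due 6, tardiness 10
D: 16→21, due 15, tardiness 6
C: 21→24, due 14, tardiness 10
Late samples: 3.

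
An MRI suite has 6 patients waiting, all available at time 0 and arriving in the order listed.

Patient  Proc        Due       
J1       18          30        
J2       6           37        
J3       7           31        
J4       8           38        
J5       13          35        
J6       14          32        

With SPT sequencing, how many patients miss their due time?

2

SPT (increasing processing time): J2 J3 J4 J5 J6 J1.
J2: 0→6, due 37, tardiness 0
J3: 6→13, due 31, tardiness 0
J4: 13→21, due 38, tardiness 0
J5: 21→34, due 35, tardiness 0
J6: 34→48, due 32, tardiness 16
J1: 48→66, due 30, tardiness 36
Late patients: 2.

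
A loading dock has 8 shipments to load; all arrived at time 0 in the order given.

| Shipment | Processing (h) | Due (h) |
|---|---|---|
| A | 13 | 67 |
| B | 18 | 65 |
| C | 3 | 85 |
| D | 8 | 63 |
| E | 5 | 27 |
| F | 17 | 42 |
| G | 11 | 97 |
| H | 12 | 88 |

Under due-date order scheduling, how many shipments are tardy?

0

EDD (increasing due date): E F D B A C H G.
E: 0→5, due 27, tardiness 0
F: 5→22, due 42, tardiness 0
D: 22→30, due 63, tardiness 0
B: 30→48, due 65, tardiness 0
A: 48→61, due 67, tardiness 0
C: 61→64, due 85, tardiness 0
H: 64→76, due 88, tardiness 0
G: 76→87, due 97, tardiness 0
Late shipments: 0.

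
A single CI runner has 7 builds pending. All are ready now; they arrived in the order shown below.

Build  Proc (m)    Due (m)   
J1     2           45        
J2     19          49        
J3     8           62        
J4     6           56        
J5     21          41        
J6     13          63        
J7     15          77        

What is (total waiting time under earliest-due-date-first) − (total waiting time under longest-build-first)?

EDD (increasing due date): J5 J1 J2 J4 J3 J6 J7.
J5: waits 0, runs 0→21
J1: waits 21, runs 21→23
J2: waits 23, runs 23→42
J4: waits 42, runs 42→48
J3: waits 48, runs 48→56
J6: waits 56, runs 56→69
J7: waits 69, runs 69→84
Sum = 0+21+23+42+48+56+69 = 259.
LPT (decreasing processing time): J5 J2 J7 J6 J3 J4 J1.
J5: waits 0, runs 0→21
J2: waits 21, runs 21→40
J7: waits 40, runs 40→55
J6: waits 55, runs 55→68
J3: waits 68, runs 68→76
J4: waits 76, runs 76→82
J1: waits 82, runs 82→84
Sum = 0+21+40+55+68+76+82 = 342.
Difference = 259 − 342 = -83.

-83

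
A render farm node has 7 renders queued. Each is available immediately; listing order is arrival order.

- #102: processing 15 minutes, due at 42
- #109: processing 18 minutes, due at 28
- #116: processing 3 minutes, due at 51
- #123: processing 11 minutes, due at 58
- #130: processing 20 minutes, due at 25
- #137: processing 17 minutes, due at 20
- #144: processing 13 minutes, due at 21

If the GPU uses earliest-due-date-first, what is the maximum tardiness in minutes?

EDD (increasing due date): #137 #144 #130 #109 #102 #116 #123.
#137: 0→17, due 20, tardiness 0
#144: 17→30, due 21, tardiness 9
#130: 30→50, due 25, tardiness 25
#109: 50→68, due 28, tardiness 40
#102: 68→83, due 42, tardiness 41
#116: 83→86, due 51, tardiness 35
#123: 86→97, due 58, tardiness 39
Maximum = 41.

41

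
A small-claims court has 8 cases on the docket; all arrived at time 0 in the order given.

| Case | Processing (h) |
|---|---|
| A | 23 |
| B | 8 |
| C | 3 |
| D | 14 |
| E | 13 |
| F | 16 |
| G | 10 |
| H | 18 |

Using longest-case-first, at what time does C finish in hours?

LPT (decreasing processing time): A H F D E G B C.
A: 0→23
H: 23→41
F: 41→57
D: 57→71
E: 71→84
G: 84→94
B: 94→102
C: 102→105

105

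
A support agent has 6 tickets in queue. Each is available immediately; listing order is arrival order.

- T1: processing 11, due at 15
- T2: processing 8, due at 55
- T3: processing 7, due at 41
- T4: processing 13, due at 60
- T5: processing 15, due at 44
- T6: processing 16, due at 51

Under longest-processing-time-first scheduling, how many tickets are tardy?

LPT (decreasing processing time): T6 T5 T4 T1 T2 T3.
T6: 0→16, due 51, tardiness 0
T5: 16→31, due 44, tardiness 0
T4: 31→44, due 60, tardiness 0
T1: 44→55, due 15, tardiness 40
T2: 55→63, due 55, tardiness 8
T3: 63→70, due 41, tardiness 29
Late tickets: 3.

3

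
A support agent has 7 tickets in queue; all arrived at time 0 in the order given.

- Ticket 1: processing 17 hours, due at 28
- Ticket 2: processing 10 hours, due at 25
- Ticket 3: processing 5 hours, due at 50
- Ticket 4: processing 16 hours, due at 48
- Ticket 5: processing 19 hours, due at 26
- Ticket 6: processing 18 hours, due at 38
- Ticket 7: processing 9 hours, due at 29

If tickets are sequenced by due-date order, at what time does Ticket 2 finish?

10

EDD (increasing due date): Ticket 2 Ticket 5 Ticket 1 Ticket 7 Ticket 6 Ticket 4 Ticket 3.
Ticket 2: 0→10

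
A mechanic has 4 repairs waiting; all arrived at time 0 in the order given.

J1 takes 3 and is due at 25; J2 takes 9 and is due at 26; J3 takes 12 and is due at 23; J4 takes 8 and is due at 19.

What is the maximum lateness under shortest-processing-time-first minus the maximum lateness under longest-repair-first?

SPT (increasing processing time): J1 J4 J2 J3.
J1: 0→3, due 25, lateness -22
J4: 3→11, due 19, lateness -8
J2: 11→20, due 26, lateness -6
J3: 20→32, due 23, lateness 9
Maximum = 9.
LPT (decreasing processing time): J3 J2 J4 J1.
J3: 0→12, due 23, lateness -11
J2: 12→21, due 26, lateness -5
J4: 21→29, due 19, lateness 10
J1: 29→32, due 25, lateness 7
Maximum = 10.
Difference = 9 − 10 = -1.

-1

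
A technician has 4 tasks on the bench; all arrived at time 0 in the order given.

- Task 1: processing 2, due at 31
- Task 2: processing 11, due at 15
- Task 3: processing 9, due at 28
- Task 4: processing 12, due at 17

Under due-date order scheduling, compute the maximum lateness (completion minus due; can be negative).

EDD (increasing due date): Task 2 Task 4 Task 3 Task 1.
Task 2: 0→11, due 15, lateness -4
Task 4: 11→23, due 17, lateness 6
Task 3: 23→32, due 28, lateness 4
Task 1: 32→34, due 31, lateness 3
Maximum = 6.

6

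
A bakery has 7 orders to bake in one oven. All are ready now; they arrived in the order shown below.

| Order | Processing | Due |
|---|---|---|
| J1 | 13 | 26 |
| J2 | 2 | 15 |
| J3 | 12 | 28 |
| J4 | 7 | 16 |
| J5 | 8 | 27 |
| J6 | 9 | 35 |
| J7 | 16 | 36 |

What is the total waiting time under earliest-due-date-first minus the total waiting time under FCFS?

EDD (increasing due date): J2 J4 J1 J5 J3 J6 J7.
J2: waits 0, runs 0→2
J4: waits 2, runs 2→9
J1: waits 9, runs 9→22
J5: waits 22, runs 22→30
J3: waits 30, runs 30→42
J6: waits 42, runs 42→51
J7: waits 51, runs 51→67
Sum = 0+2+9+22+30+42+51 = 156.
FIFO (arrival order): J1 J2 J3 J4 J5 J6 J7.
J1: waits 0, runs 0→13
J2: waits 13, runs 13→15
J3: waits 15, runs 15→27
J4: waits 27, runs 27→34
J5: waits 34, runs 34→42
J6: waits 42, runs 42→51
J7: waits 51, runs 51→67
Sum = 0+13+15+27+34+42+51 = 182.
Difference = 156 − 182 = -26.

-26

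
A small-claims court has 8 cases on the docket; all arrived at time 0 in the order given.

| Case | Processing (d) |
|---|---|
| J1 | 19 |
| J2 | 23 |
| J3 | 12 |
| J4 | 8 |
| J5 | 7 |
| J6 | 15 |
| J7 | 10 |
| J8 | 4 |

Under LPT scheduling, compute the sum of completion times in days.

LPT (decreasing processing time): J2 J1 J6 J3 J7 J4 J5 J8.
J2: 0→23
J1: 23→42
J6: 42→57
J3: 57→69
J7: 69→79
J4: 79→87
J5: 87→94
J8: 94→98
Sum = 23+42+57+69+79+87+94+98 = 549.

549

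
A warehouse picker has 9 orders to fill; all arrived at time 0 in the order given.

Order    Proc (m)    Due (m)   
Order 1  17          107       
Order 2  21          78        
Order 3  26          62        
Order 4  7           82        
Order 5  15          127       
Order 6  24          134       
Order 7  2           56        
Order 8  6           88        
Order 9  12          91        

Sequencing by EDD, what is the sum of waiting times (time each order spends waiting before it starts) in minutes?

EDD (increasing due date): Order 7 Order 3 Order 2 Order 4 Order 8 Order 9 Order 1 Order 5 Order 6.
Order 7: waits 0, runs 0→2
Order 3: waits 2, runs 2→28
Order 2: waits 28, runs 28→49
Order 4: waits 49, runs 49→56
Order 8: waits 56, runs 56→62
Order 9: waits 62, runs 62→74
Order 1: waits 74, runs 74→91
Order 5: waits 91, runs 91→106
Order 6: waits 106, runs 106→130
Sum = 0+2+28+49+56+62+74+91+106 = 468.

468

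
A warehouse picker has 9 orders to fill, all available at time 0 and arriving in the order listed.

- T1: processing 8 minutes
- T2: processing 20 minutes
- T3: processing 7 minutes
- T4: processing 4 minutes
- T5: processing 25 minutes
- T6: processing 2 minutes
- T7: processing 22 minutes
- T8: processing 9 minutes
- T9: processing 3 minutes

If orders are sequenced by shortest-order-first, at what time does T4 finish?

SPT (increasing processing time): T6 T9 T4 T3 T1 T8 T2 T7 T5.
T6: 0→2
T9: 2→5
T4: 5→9

9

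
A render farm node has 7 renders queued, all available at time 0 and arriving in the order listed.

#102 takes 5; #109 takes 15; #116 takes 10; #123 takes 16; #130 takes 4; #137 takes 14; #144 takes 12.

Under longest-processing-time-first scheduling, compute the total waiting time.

LPT (decreasing processing time): #123 #109 #137 #144 #116 #102 #130.
#123: waits 0, runs 0→16
#109: waits 16, runs 16→31
#137: waits 31, runs 31→45
#144: waits 45, runs 45→57
#116: waits 57, runs 57→67
#102: waits 67, runs 67→72
#130: waits 72, runs 72→76
Sum = 0+16+31+45+57+67+72 = 288.

288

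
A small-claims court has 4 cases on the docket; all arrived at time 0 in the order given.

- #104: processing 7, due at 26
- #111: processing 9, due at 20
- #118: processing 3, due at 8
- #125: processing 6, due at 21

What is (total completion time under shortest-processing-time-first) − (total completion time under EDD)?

SPT (increasing processing time): #118 #125 #104 #111.
#118: 0→3
#125: 3→9
#104: 9→16
#111: 16→25
Sum = 3+9+16+25 = 53.
EDD (increasing due date): #118 #111 #125 #104.
#118: 0→3
#111: 3→12
#125: 12→18
#104: 18→25
Sum = 3+12+18+25 = 58.
Difference = 53 − 58 = -5.

-5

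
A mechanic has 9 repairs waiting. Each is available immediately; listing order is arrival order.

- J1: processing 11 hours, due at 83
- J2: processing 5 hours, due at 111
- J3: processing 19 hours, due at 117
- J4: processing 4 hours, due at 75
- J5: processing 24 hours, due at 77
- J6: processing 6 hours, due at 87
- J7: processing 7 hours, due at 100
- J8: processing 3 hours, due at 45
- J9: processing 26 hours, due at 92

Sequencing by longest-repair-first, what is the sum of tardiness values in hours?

LPT (decreasing processing time): J9 J5 J3 J1 J7 J6 J2 J4 J8.
J9: 0→26, due 92, tardiness 0
J5: 26→50, due 77, tardiness 0
J3: 50→69, due 117, tardiness 0
J1: 69→80, due 83, tardiness 0
J7: 80→87, due 100, tardiness 0
J6: 87→93, due 87, tardiness 6
J2: 93→98, due 111, tardiness 0
J4: 98→102, due 75, tardiness 27
J8: 102→105, due 45, tardiness 60
Sum = 0+0+0+0+0+6+0+27+60 = 93.

93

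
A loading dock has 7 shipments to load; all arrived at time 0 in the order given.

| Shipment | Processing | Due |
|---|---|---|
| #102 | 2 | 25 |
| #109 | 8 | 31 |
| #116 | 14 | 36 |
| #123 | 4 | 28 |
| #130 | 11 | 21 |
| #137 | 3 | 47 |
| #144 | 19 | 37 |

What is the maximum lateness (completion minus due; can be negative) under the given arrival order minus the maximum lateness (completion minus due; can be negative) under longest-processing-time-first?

-12

FIFO (arrival order): #102 #109 #116 #123 #130 #137 #144.
#102: 0→2, due 25, lateness -23
#109: 2→10, due 31, lateness -21
#116: 10→24, due 36, lateness -12
#123: 24→28, due 28, lateness 0
#130: 28→39, due 21, lateness 18
#137: 39→42, due 47, lateness -5
#144: 42→61, due 37, lateness 24
Maximum = 24.
LPT (decreasing processing time): #144 #116 #130 #109 #123 #137 #102.
#144: 0→19, due 37, lateness -18
#116: 19→33, due 36, lateness -3
#130: 33→44, due 21, lateness 23
#109: 44→52, due 31, lateness 21
#123: 52→56, due 28, lateness 28
#137: 56→59, due 47, lateness 12
#102: 59→61, due 25, lateness 36
Maximum = 36.
Difference = 24 − 36 = -12.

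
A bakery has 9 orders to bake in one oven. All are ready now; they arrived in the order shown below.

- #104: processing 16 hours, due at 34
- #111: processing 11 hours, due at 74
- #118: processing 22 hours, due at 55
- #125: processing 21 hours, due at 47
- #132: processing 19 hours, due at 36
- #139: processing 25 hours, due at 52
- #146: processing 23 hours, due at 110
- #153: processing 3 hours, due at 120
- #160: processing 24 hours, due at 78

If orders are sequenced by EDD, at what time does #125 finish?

56

EDD (increasing due date): #104 #132 #125 #139 #118 #111 #160 #146 #153.
#104: 0→16
#132: 16→35
#125: 35→56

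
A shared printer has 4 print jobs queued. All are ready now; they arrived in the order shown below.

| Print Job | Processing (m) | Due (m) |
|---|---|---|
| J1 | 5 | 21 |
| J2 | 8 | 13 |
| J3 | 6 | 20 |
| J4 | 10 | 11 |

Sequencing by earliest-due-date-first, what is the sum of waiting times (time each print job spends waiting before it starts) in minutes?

EDD (increasing due date): J4 J2 J3 J1.
J4: waits 0, runs 0→10
J2: waits 10, runs 10→18
J3: waits 18, runs 18→24
J1: waits 24, runs 24→29
Sum = 0+10+18+24 = 52.

52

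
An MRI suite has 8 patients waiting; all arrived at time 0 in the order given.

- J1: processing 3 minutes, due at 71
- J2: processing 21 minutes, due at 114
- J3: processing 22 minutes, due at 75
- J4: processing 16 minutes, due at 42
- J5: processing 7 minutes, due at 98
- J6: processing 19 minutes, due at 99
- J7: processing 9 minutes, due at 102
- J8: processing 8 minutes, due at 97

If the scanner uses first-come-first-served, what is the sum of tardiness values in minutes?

28

FIFO (arrival order): J1 J2 J3 J4 J5 J6 J7 J8.
J1: 0→3, due 71, tardiness 0
J2: 3→24, due 114, tardiness 0
J3: 24→46, due 75, tardiness 0
J4: 46→62, due 42, tardiness 20
J5: 62→69, due 98, tardiness 0
J6: 69→88, due 99, tardiness 0
J7: 88→97, due 102, tardiness 0
J8: 97→105, due 97, tardiness 8
Sum = 0+0+0+20+0+0+0+8 = 28.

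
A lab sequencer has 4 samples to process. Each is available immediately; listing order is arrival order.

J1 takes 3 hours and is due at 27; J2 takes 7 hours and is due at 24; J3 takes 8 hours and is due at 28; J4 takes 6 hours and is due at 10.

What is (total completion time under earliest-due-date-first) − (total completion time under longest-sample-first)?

-9

EDD (increasing due date): J4 J2 J1 J3.
J4: 0→6
J2: 6→13
J1: 13→16
J3: 16→24
Sum = 6+13+16+24 = 59.
LPT (decreasing processing time): J3 J2 J4 J1.
J3: 0→8
J2: 8→15
J4: 15→21
J1: 21→24
Sum = 8+15+21+24 = 68.
Difference = 59 − 68 = -9.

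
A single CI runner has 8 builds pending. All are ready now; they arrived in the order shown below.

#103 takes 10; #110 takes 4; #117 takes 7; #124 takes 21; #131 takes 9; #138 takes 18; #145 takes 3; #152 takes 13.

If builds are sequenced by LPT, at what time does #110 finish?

82

LPT (decreasing processing time): #124 #138 #152 #103 #131 #117 #110 #145.
#124: 0→21
#138: 21→39
#152: 39→52
#103: 52→62
#131: 62→71
#117: 71→78
#110: 78→82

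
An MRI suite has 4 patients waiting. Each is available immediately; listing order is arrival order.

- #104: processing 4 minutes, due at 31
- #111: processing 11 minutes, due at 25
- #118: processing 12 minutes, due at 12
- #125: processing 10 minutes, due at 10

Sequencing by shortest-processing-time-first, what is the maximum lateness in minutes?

SPT (increasing processing time): #104 #125 #111 #118.
#104: 0→4, due 31, lateness -27
#125: 4→14, due 10, lateness 4
#111: 14→25, due 25, lateness 0
#118: 25→37, due 12, lateness 25
Maximum = 25.

25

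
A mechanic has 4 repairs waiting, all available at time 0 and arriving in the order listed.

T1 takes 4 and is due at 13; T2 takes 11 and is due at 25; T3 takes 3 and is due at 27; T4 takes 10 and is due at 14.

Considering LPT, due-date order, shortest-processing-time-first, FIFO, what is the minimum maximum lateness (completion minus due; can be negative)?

LPT (decreasing processing time): T2 T4 T1 T3.
T2: 0→11, due 25, lateness -14
T4: 11→21, due 14, lateness 7
T1: 21→25, due 13, lateness 12
T3: 25→28, due 27, lateness 1
Maximum = 12.
EDD (increasing due date): T1 T4 T2 T3.
T1: 0→4, due 13, lateness -9
T4: 4→14, due 14, lateness 0
T2: 14→25, due 25, lateness 0
T3: 25→28, due 27, lateness 1
Maximum = 1.
SPT (increasing processing time): T3 T1 T4 T2.
T3: 0→3, due 27, lateness -24
T1: 3→7, due 13, lateness -6
T4: 7→17, due 14, lateness 3
T2: 17→28, due 25, lateness 3
Maximum = 3.
FIFO (arrival order): T1 T2 T3 T4.
T1: 0→4, due 13, lateness -9
T2: 4→15, due 25, lateness -10
T3: 15→18, due 27, lateness -9
T4: 18→28, due 14, lateness 14
Maximum = 14.
LPT 12, EDD 1, SPT 3, FIFO 14 → minimum 1.

1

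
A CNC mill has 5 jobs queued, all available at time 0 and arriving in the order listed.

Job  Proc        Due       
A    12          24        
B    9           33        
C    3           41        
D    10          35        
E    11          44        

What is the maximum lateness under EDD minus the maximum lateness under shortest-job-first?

EDD (increasing due date): A B D C E.
A: 0→12, due 24, lateness -12
B: 12→21, due 33, lateness -12
D: 21→31, due 35, lateness -4
C: 31→34, due 41, lateness -7
E: 34→45, due 44, lateness 1
Maximum = 1.
SPT (increasing processing time): C B D E A.
C: 0→3, due 41, lateness -38
B: 3→12, due 33, lateness -21
D: 12→22, due 35, lateness -13
E: 22→33, due 44, lateness -11
A: 33→45, due 24, lateness 21
Maximum = 21.
Difference = 1 − 21 = -20.

-20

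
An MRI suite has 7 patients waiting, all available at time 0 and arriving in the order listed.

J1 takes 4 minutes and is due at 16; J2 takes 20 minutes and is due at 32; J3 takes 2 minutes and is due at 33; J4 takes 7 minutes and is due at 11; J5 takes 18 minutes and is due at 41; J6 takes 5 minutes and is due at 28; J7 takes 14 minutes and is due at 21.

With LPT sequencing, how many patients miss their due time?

5

LPT (decreasing processing time): J2 J5 J7 J4 J6 J1 J3.
J2: 0→20, due 32, tardiness 0
J5: 20→38, due 41, tardiness 0
J7: 38→52, due 21, tardiness 31
J4: 52→59, due 11, tardiness 48
J6: 59→64, due 28, tardiness 36
J1: 64→68, due 16, tardiness 52
J3: 68→70, due 33, tardiness 37
Late patients: 5.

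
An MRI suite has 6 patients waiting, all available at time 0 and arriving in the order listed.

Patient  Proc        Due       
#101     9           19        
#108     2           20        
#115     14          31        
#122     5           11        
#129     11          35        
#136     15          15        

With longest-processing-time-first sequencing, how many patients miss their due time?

LPT (decreasing processing time): #136 #115 #129 #101 #122 #108.
#136: 0→15, due 15, tardiness 0
#115: 15→29, due 31, tardiness 0
#129: 29→40, due 35, tardiness 5
#101: 40→49, due 19, tardiness 30
#122: 49→54, due 11, tardiness 43
#108: 54→56, due 20, tardiness 36
Late patients: 4.

4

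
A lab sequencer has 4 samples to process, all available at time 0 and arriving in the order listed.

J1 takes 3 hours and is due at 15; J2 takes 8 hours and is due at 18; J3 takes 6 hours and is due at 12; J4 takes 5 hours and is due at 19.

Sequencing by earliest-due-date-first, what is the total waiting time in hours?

EDD (increasing due date): J3 J1 J2 J4.
J3: waits 0, runs 0→6
J1: waits 6, runs 6→9
J2: waits 9, runs 9→17
J4: waits 17, runs 17→22
Sum = 0+6+9+17 = 32.

32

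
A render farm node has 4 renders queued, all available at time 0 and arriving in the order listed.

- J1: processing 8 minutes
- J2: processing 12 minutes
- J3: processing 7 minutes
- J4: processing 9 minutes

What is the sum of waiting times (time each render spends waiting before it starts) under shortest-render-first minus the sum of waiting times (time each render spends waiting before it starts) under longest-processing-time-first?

-16

SPT (increasing processing time): J3 J1 J4 J2.
J3: waits 0, runs 0→7
J1: waits 7, runs 7→15
J4: waits 15, runs 15→24
J2: waits 24, runs 24→36
Sum = 0+7+15+24 = 46.
LPT (decreasing processing time): J2 J4 J1 J3.
J2: waits 0, runs 0→12
J4: waits 12, runs 12→21
J1: waits 21, runs 21→29
J3: waits 29, runs 29→36
Sum = 0+12+21+29 = 62.
Difference = 46 − 62 = -16.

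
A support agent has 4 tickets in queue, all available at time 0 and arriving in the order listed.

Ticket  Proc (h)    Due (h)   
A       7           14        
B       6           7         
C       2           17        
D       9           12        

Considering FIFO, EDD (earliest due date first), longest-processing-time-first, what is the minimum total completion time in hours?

FIFO (arrival order): A B C D.
A: 0→7
B: 7→13
C: 13→15
D: 15→24
Sum = 7+13+15+24 = 59.
EDD (increasing due date): B D A C.
B: 0→6
D: 6→15
A: 15→22
C: 22→24
Sum = 6+15+22+24 = 67.
LPT (decreasing processing time): D A B C.
D: 0→9
A: 9→16
B: 16→22
C: 22→24
Sum = 9+16+22+24 = 71.
FIFO 59, EDD 67, LPT 71 → minimum 59.

59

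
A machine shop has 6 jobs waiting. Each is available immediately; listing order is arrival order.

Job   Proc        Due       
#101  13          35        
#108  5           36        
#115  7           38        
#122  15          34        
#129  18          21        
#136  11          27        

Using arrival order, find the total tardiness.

FIFO (arrival order): #101 #108 #115 #122 #129 #136.
#101: 0→13, due 35, tardiness 0
#108: 13→18, due 36, tardiness 0
#115: 18→25, due 38, tardiness 0
#122: 25→40, due 34, tardiness 6
#129: 40→58, due 21, tardiness 37
#136: 58→69, due 27, tardiness 42
Sum = 0+0+0+6+37+42 = 85.

85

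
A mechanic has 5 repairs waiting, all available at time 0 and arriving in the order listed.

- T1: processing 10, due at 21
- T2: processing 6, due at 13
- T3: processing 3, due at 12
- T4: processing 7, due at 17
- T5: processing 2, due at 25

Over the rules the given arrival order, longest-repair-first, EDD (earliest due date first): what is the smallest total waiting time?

FIFO (arrival order): T1 T2 T3 T4 T5.
T1: waits 0, runs 0→10
T2: waits 10, runs 10→16
T3: waits 16, runs 16→19
T4: waits 19, runs 19→26
T5: waits 26, runs 26→28
Sum = 0+10+16+19+26 = 71.
LPT (decreasing processing time): T1 T4 T2 T3 T5.
T1: waits 0, runs 0→10
T4: waits 10, runs 10→17
T2: waits 17, runs 17→23
T3: waits 23, runs 23→26
T5: waits 26, runs 26→28
Sum = 0+10+17+23+26 = 76.
EDD (increasing due date): T3 T2 T4 T1 T5.
T3: waits 0, runs 0→3
T2: waits 3, runs 3→9
T4: waits 9, runs 9→16
T1: waits 16, runs 16→26
T5: waits 26, runs 26→28
Sum = 0+3+9+16+26 = 54.
FIFO 71, LPT 76, EDD 54 → minimum 54.

54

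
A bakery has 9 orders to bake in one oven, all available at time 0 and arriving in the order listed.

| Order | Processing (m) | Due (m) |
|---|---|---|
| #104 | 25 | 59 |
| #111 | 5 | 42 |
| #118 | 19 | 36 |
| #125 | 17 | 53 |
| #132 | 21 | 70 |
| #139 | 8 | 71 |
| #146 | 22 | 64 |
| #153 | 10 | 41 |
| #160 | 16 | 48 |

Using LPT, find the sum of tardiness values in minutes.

LPT (decreasing processing time): #104 #146 #132 #118 #125 #160 #153 #139 #111.
#104: 0→25, due 59, tardiness 0
#146: 25→47, due 64, tardiness 0
#132: 47→68, due 70, tardiness 0
#118: 68→87, due 36, tardiness 51
#125: 87→104, due 53, tardiness 51
#160: 104→120, due 48, tardiness 72
#153: 120→130, due 41, tardiness 89
#139: 130→138, due 71, tardiness 67
#111: 138→143, due 42, tardiness 101
Sum = 0+0+0+51+51+72+89+67+101 = 431.

431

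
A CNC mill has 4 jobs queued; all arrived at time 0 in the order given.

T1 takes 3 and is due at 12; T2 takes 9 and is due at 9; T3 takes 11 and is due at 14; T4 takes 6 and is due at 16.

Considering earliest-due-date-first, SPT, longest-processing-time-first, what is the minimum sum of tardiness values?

EDD (increasing due date): T2 T1 T3 T4.
T2: 0→9, due 9, tardiness 0
T1: 9→12, due 12, tardiness 0
T3: 12→23, due 14, tardiness 9
T4: 23→29, due 16, tardiness 13
Sum = 0+0+9+13 = 22.
SPT (increasing processing time): T1 T4 T2 T3.
T1: 0→3, due 12, tardiness 0
T4: 3→9, due 16, tardiness 0
T2: 9→18, due 9, tardiness 9
T3: 18→29, due 14, tardiness 15
Sum = 0+0+9+15 = 24.
LPT (decreasing processing time): T3 T2 T4 T1.
T3: 0→11, due 14, tardiness 0
T2: 11→20, due 9, tardiness 11
T4: 20→26, due 16, tardiness 10
T1: 26→29, due 12, tardiness 17
Sum = 0+11+10+17 = 38.
EDD 22, SPT 24, LPT 38 → minimum 22.

22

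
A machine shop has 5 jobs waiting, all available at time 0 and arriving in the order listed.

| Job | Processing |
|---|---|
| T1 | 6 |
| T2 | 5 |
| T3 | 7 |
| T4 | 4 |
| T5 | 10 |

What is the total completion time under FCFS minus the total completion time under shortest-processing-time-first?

7

FIFO (arrival order): T1 T2 T3 T4 T5.
T1: 0→6
T2: 6→11
T3: 11→18
T4: 18→22
T5: 22→32
Sum = 6+11+18+22+32 = 89.
SPT (increasing processing time): T4 T2 T1 T3 T5.
T4: 0→4
T2: 4→9
T1: 9→15
T3: 15→22
T5: 22→32
Sum = 4+9+15+22+32 = 82.
Difference = 89 − 82 = 7.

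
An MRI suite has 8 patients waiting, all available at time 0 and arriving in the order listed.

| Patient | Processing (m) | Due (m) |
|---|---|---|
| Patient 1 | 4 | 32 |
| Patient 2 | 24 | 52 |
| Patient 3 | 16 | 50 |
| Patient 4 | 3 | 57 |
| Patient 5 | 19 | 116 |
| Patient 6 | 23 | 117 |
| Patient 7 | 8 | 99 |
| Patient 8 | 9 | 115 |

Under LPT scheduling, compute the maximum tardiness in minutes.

71

LPT (decreasing processing time): Patient 2 Patient 6 Patient 5 Patient 3 Patient 8 Patient 7 Patient 1 Patient 4.
Patient 2: 0→24, due 52, tardiness 0
Patient 6: 24→47, due 117, tardiness 0
Patient 5: 47→66, due 116, tardiness 0
Patient 3: 66→82, due 50, tardiness 32
Patient 8: 82→91, due 115, tardiness 0
Patient 7: 91→99, due 99, tardiness 0
Patient 1: 99→103, due 32, tardiness 71
Patient 4: 103→106, due 57, tardiness 49
Maximum = 71.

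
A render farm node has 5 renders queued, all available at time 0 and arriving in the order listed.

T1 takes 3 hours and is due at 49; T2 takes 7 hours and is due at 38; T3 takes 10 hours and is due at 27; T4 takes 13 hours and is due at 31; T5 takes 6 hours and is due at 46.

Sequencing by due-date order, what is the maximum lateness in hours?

EDD (increasing due date): T3 T4 T2 T5 T1.
T3: 0→10, due 27, lateness -17
T4: 10→23, due 31, lateness -8
T2: 23→30, due 38, lateness -8
T5: 30→36, due 46, lateness -10
T1: 36→39, due 49, lateness -10
Maximum = -8.

-8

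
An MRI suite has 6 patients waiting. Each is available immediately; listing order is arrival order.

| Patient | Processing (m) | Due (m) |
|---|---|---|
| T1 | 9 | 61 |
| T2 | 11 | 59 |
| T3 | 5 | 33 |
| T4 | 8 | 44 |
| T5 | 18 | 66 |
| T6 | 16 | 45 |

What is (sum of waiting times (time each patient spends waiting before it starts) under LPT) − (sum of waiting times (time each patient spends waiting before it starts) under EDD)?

77

LPT (decreasing processing time): T5 T6 T2 T1 T4 T3.
T5: waits 0, runs 0→18
T6: waits 18, runs 18→34
T2: waits 34, runs 34→45
T1: waits 45, runs 45→54
T4: waits 54, runs 54→62
T3: waits 62, runs 62→67
Sum = 0+18+34+45+54+62 = 213.
EDD (increasing due date): T3 T4 T6 T2 T1 T5.
T3: waits 0, runs 0→5
T4: waits 5, runs 5→13
T6: waits 13, runs 13→29
T2: waits 29, runs 29→40
T1: waits 40, runs 40→49
T5: waits 49, runs 49→67
Sum = 0+5+13+29+40+49 = 136.
Difference = 213 − 136 = 77.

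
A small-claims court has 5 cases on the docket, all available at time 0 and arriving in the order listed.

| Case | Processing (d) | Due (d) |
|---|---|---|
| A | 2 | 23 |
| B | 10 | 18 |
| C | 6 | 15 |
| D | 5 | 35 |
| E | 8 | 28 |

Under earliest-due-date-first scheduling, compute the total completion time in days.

97

EDD (increasing due date): C B A E D.
C: 0→6
B: 6→16
A: 16→18
E: 18→26
D: 26→31
Sum = 6+16+18+26+31 = 97.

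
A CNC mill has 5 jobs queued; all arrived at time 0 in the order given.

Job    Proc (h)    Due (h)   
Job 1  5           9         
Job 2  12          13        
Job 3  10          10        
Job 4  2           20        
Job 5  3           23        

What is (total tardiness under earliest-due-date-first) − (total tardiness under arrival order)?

EDD (increasing due date): Job 1 Job 3 Job 2 Job 4 Job 5.
Job 1: 0→5, due 9, tardiness 0
Job 3: 5→15, due 10, tardiness 5
Job 2: 15→27, due 13, tardiness 14
Job 4: 27→29, due 20, tardiness 9
Job 5: 29→32, due 23, tardiness 9
Sum = 0+5+14+9+9 = 37.
FIFO (arrival order): Job 1 Job 2 Job 3 Job 4 Job 5.
Job 1: 0→5, due 9, tardiness 0
Job 2: 5→17, due 13, tardiness 4
Job 3: 17→27, due 10, tardiness 17
Job 4: 27→29, due 20, tardiness 9
Job 5: 29→32, due 23, tardiness 9
Sum = 0+4+17+9+9 = 39.
Difference = 37 − 39 = -2.

-2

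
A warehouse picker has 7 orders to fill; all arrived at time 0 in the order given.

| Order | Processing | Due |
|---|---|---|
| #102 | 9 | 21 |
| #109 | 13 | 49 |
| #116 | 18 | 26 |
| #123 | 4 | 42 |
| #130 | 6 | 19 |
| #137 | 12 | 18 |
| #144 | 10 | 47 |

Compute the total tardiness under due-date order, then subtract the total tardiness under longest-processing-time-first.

-84

EDD (increasing due date): #137 #130 #102 #116 #123 #144 #109.
#137: 0→12, due 18, tardiness 0
#130: 12→18, due 19, tardiness 0
#102: 18→27, due 21, tardiness 6
#116: 27→45, due 26, tardiness 19
#123: 45→49, due 42, tardiness 7
#144: 49→59, due 47, tardiness 12
#109: 59→72, due 49, tardiness 23
Sum = 0+0+6+19+7+12+23 = 67.
LPT (decreasing processing time): #116 #109 #137 #144 #102 #130 #123.
#116: 0→18, due 26, tardiness 0
#109: 18→31, due 49, tardiness 0
#137: 31→43, due 18, tardiness 25
#144: 43→53, due 47, tardiness 6
#102: 53→62, due 21, tardiness 41
#130: 62→68, due 19, tardiness 49
#123: 68→72, due 42, tardiness 30
Sum = 0+0+25+6+41+49+30 = 151.
Difference = 67 − 151 = -84.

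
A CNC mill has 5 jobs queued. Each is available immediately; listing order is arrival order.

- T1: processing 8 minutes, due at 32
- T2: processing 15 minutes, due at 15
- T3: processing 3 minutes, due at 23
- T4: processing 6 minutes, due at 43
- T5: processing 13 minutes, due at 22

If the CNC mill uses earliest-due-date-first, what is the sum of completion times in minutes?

158

EDD (increasing due date): T2 T5 T3 T1 T4.
T2: 0→15
T5: 15→28
T3: 28→31
T1: 31→39
T4: 39→45
Sum = 15+28+31+39+45 = 158.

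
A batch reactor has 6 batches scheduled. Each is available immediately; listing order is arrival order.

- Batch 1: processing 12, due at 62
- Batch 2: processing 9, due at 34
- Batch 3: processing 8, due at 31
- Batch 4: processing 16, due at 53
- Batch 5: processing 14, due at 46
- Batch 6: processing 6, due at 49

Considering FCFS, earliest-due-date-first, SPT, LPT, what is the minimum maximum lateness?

3

FIFO (arrival order): Batch 1 Batch 2 Batch 3 Batch 4 Batch 5 Batch 6.
Batch 1: 0→12, due 62, lateness -50
Batch 2: 12→21, due 34, lateness -13
Batch 3: 21→29, due 31, lateness -2
Batch 4: 29→45, due 53, lateness -8
Batch 5: 45→59, due 46, lateness 13
Batch 6: 59→65, due 49, lateness 16
Maximum = 16.
EDD (increasing due date): Batch 3 Batch 2 Batch 5 Batch 6 Batch 4 Batch 1.
Batch 3: 0→8, due 31, lateness -23
Batch 2: 8→17, due 34, lateness -17
Batch 5: 17→31, due 46, lateness -15
Batch 6: 31→37, due 49, lateness -12
Batch 4: 37→53, due 53, lateness 0
Batch 1: 53→65, due 62, lateness 3
Maximum = 3.
SPT (increasing processing time): Batch 6 Batch 3 Batch 2 Batch 1 Batch 5 Batch 4.
Batch 6: 0→6, due 49, lateness -43
Batch 3: 6→14, due 31, lateness -17
Batch 2: 14→23, due 34, lateness -11
Batch 1: 23→35, due 62, lateness -27
Batch 5: 35→49, due 46, lateness 3
Batch 4: 49→65, due 53, lateness 12
Maximum = 12.
LPT (decreasing processing time): Batch 4 Batch 5 Batch 1 Batch 2 Batch 3 Batch 6.
Batch 4: 0→16, due 53, lateness -37
Batch 5: 16→30, due 46, lateness -16
Batch 1: 30→42, due 62, lateness -20
Batch 2: 42→51, due 34, lateness 17
Batch 3: 51→59, due 31, lateness 28
Batch 6: 59→65, due 49, lateness 16
Maximum = 28.
FIFO 16, EDD 3, SPT 12, LPT 28 → minimum 3.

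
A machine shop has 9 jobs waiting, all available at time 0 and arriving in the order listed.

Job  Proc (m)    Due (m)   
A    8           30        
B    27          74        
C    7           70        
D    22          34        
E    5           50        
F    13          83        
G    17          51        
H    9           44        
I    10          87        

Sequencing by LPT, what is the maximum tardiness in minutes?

76

LPT (decreasing processing time): B D G F I H A C E.
B: 0→27, due 74, tardiness 0
D: 27→49, due 34, tardiness 15
G: 49→66, due 51, tardiness 15
F: 66→79, due 83, tardiness 0
I: 79→89, due 87, tardiness 2
H: 89→98, due 44, tardiness 54
A: 98→106, due 30, tardiness 76
C: 106→113, due 70, tardiness 43
E: 113→118, due 50, tardiness 68
Maximum = 76.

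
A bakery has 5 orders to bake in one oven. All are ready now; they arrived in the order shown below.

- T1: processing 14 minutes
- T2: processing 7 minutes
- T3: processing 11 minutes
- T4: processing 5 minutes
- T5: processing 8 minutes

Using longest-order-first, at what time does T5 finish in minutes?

LPT (decreasing processing time): T1 T3 T5 T2 T4.
T1: 0→14
T3: 14→25
T5: 25→33

33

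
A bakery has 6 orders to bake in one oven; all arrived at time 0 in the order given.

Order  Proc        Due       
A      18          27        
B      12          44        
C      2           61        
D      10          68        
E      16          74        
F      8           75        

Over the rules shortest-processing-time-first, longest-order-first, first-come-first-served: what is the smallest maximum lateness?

SPT (increasing processing time): C F D B E A.
C: 0→2, due 61, lateness -59
F: 2→10, due 75, lateness -65
D: 10→20, due 68, lateness -48
B: 20→32, due 44, lateness -12
E: 32→48, due 74, lateness -26
A: 48→66, due 27, lateness 39
Maximum = 39.
LPT (decreasing processing time): A E B D F C.
A: 0→18, due 27, lateness -9
E: 18→34, due 74, lateness -40
B: 34→46, due 44, lateness 2
D: 46→56, due 68, lateness -12
F: 56→64, due 75, lateness -11
C: 64→66, due 61, lateness 5
Maximum = 5.
FIFO (arrival order): A B C D E F.
A: 0→18, due 27, lateness -9
B: 18→30, due 44, lateness -14
C: 30→32, due 61, lateness -29
D: 32→42, due 68, lateness -26
E: 42→58, due 74, lateness -16
F: 58→66, due 75, lateness -9
Maximum = -9.
SPT 39, LPT 5, FIFO -9 → minimum -9.

-9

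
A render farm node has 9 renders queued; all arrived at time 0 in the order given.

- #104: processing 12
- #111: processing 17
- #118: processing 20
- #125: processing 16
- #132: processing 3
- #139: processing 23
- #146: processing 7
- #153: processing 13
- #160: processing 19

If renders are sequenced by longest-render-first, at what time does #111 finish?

LPT (decreasing processing time): #139 #118 #160 #111 #125 #153 #104 #146 #132.
#139: 0→23
#118: 23→43
#160: 43→62
#111: 62→79

79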